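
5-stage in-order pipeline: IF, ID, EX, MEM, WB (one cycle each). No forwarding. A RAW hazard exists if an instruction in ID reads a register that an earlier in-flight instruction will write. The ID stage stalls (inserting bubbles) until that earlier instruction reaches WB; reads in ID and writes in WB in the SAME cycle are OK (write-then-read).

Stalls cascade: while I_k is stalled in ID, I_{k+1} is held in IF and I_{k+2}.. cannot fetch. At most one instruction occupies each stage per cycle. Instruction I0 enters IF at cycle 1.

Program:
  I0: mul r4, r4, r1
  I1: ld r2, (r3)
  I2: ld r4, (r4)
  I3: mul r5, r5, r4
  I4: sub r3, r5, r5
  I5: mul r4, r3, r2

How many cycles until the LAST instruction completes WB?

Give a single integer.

Answer: 17

Derivation:
I0 mul r4 <- r4,r1: IF@1 ID@2 stall=0 (-) EX@3 MEM@4 WB@5
I1 ld r2 <- r3: IF@2 ID@3 stall=0 (-) EX@4 MEM@5 WB@6
I2 ld r4 <- r4: IF@3 ID@4 stall=1 (RAW on I0.r4 (WB@5)) EX@6 MEM@7 WB@8
I3 mul r5 <- r5,r4: IF@4 ID@6 stall=2 (RAW on I2.r4 (WB@8)) EX@9 MEM@10 WB@11
I4 sub r3 <- r5,r5: IF@6 ID@9 stall=2 (RAW on I3.r5 (WB@11)) EX@12 MEM@13 WB@14
I5 mul r4 <- r3,r2: IF@9 ID@12 stall=2 (RAW on I4.r3 (WB@14)) EX@15 MEM@16 WB@17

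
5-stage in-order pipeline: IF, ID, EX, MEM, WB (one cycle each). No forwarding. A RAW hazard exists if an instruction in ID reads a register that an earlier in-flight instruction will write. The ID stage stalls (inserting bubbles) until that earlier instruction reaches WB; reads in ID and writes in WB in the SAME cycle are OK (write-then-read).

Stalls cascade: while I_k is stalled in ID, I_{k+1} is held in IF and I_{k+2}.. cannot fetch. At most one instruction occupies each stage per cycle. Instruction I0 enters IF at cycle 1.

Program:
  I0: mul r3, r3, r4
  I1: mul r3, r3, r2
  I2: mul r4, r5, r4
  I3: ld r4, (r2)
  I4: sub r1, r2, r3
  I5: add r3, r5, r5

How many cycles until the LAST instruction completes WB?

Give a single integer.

Answer: 12

Derivation:
I0 mul r3 <- r3,r4: IF@1 ID@2 stall=0 (-) EX@3 MEM@4 WB@5
I1 mul r3 <- r3,r2: IF@2 ID@3 stall=2 (RAW on I0.r3 (WB@5)) EX@6 MEM@7 WB@8
I2 mul r4 <- r5,r4: IF@3 ID@6 stall=0 (-) EX@7 MEM@8 WB@9
I3 ld r4 <- r2: IF@6 ID@7 stall=0 (-) EX@8 MEM@9 WB@10
I4 sub r1 <- r2,r3: IF@7 ID@8 stall=0 (-) EX@9 MEM@10 WB@11
I5 add r3 <- r5,r5: IF@8 ID@9 stall=0 (-) EX@10 MEM@11 WB@12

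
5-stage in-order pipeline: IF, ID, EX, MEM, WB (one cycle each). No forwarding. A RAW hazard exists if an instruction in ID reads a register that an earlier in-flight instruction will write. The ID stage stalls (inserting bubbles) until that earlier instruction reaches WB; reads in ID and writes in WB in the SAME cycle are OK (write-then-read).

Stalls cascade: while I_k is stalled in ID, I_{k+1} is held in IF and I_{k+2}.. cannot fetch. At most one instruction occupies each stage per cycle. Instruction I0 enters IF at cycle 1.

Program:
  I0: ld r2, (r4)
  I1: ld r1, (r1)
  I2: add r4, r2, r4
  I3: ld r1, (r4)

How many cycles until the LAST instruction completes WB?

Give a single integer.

I0 ld r2 <- r4: IF@1 ID@2 stall=0 (-) EX@3 MEM@4 WB@5
I1 ld r1 <- r1: IF@2 ID@3 stall=0 (-) EX@4 MEM@5 WB@6
I2 add r4 <- r2,r4: IF@3 ID@4 stall=1 (RAW on I0.r2 (WB@5)) EX@6 MEM@7 WB@8
I3 ld r1 <- r4: IF@4 ID@6 stall=2 (RAW on I2.r4 (WB@8)) EX@9 MEM@10 WB@11

Answer: 11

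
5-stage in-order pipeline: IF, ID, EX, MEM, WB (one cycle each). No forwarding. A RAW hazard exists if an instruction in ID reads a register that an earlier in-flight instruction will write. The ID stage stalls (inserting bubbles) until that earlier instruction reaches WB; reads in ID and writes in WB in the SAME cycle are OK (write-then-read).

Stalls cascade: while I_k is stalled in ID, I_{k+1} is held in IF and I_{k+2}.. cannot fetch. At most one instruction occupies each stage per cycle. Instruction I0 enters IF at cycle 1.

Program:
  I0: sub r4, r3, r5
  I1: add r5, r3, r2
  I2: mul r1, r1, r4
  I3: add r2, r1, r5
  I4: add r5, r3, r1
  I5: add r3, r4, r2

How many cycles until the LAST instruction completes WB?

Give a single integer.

Answer: 14

Derivation:
I0 sub r4 <- r3,r5: IF@1 ID@2 stall=0 (-) EX@3 MEM@4 WB@5
I1 add r5 <- r3,r2: IF@2 ID@3 stall=0 (-) EX@4 MEM@5 WB@6
I2 mul r1 <- r1,r4: IF@3 ID@4 stall=1 (RAW on I0.r4 (WB@5)) EX@6 MEM@7 WB@8
I3 add r2 <- r1,r5: IF@4 ID@6 stall=2 (RAW on I2.r1 (WB@8)) EX@9 MEM@10 WB@11
I4 add r5 <- r3,r1: IF@6 ID@9 stall=0 (-) EX@10 MEM@11 WB@12
I5 add r3 <- r4,r2: IF@9 ID@10 stall=1 (RAW on I3.r2 (WB@11)) EX@12 MEM@13 WB@14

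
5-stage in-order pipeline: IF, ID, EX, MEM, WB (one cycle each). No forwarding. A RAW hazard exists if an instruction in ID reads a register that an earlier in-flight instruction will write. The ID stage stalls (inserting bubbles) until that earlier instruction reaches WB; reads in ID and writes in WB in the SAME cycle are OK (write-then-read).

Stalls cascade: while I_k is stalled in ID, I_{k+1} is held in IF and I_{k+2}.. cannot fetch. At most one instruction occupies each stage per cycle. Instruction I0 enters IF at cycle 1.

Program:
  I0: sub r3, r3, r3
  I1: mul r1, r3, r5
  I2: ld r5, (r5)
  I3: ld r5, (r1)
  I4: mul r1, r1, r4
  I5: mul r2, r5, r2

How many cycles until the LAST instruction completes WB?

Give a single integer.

I0 sub r3 <- r3,r3: IF@1 ID@2 stall=0 (-) EX@3 MEM@4 WB@5
I1 mul r1 <- r3,r5: IF@2 ID@3 stall=2 (RAW on I0.r3 (WB@5)) EX@6 MEM@7 WB@8
I2 ld r5 <- r5: IF@3 ID@6 stall=0 (-) EX@7 MEM@8 WB@9
I3 ld r5 <- r1: IF@6 ID@7 stall=1 (RAW on I1.r1 (WB@8)) EX@9 MEM@10 WB@11
I4 mul r1 <- r1,r4: IF@7 ID@9 stall=0 (-) EX@10 MEM@11 WB@12
I5 mul r2 <- r5,r2: IF@9 ID@10 stall=1 (RAW on I3.r5 (WB@11)) EX@12 MEM@13 WB@14

Answer: 14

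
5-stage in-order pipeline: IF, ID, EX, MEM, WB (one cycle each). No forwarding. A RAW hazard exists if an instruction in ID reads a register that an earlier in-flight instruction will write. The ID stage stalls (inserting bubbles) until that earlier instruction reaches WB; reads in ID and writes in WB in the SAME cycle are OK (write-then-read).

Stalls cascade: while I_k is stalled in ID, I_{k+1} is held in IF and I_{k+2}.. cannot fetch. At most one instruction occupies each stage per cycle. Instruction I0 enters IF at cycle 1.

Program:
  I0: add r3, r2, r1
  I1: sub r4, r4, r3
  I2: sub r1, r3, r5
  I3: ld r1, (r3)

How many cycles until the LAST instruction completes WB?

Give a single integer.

Answer: 10

Derivation:
I0 add r3 <- r2,r1: IF@1 ID@2 stall=0 (-) EX@3 MEM@4 WB@5
I1 sub r4 <- r4,r3: IF@2 ID@3 stall=2 (RAW on I0.r3 (WB@5)) EX@6 MEM@7 WB@8
I2 sub r1 <- r3,r5: IF@3 ID@6 stall=0 (-) EX@7 MEM@8 WB@9
I3 ld r1 <- r3: IF@6 ID@7 stall=0 (-) EX@8 MEM@9 WB@10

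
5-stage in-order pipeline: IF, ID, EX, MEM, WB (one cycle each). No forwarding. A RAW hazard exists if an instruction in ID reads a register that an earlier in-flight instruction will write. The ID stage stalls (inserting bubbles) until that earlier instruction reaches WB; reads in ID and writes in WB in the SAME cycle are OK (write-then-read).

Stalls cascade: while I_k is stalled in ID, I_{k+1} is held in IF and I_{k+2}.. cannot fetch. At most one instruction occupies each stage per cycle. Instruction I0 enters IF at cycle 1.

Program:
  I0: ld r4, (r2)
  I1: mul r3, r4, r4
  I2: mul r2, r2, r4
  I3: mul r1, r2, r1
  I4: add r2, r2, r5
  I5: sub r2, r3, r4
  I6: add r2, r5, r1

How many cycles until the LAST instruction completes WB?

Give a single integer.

I0 ld r4 <- r2: IF@1 ID@2 stall=0 (-) EX@3 MEM@4 WB@5
I1 mul r3 <- r4,r4: IF@2 ID@3 stall=2 (RAW on I0.r4 (WB@5)) EX@6 MEM@7 WB@8
I2 mul r2 <- r2,r4: IF@3 ID@6 stall=0 (-) EX@7 MEM@8 WB@9
I3 mul r1 <- r2,r1: IF@6 ID@7 stall=2 (RAW on I2.r2 (WB@9)) EX@10 MEM@11 WB@12
I4 add r2 <- r2,r5: IF@7 ID@10 stall=0 (-) EX@11 MEM@12 WB@13
I5 sub r2 <- r3,r4: IF@10 ID@11 stall=0 (-) EX@12 MEM@13 WB@14
I6 add r2 <- r5,r1: IF@11 ID@12 stall=0 (-) EX@13 MEM@14 WB@15

Answer: 15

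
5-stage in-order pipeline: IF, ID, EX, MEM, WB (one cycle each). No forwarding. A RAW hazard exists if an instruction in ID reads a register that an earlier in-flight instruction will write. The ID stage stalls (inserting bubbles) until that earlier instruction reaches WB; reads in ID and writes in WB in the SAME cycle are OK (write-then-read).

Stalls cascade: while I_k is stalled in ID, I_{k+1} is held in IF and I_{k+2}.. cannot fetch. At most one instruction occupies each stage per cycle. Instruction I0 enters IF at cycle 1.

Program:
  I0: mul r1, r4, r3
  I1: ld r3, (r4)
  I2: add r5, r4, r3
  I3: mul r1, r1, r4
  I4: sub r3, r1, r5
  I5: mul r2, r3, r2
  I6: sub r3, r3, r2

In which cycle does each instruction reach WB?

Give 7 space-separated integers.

Answer: 5 6 9 10 13 16 19

Derivation:
I0 mul r1 <- r4,r3: IF@1 ID@2 stall=0 (-) EX@3 MEM@4 WB@5
I1 ld r3 <- r4: IF@2 ID@3 stall=0 (-) EX@4 MEM@5 WB@6
I2 add r5 <- r4,r3: IF@3 ID@4 stall=2 (RAW on I1.r3 (WB@6)) EX@7 MEM@8 WB@9
I3 mul r1 <- r1,r4: IF@4 ID@7 stall=0 (-) EX@8 MEM@9 WB@10
I4 sub r3 <- r1,r5: IF@7 ID@8 stall=2 (RAW on I3.r1 (WB@10)) EX@11 MEM@12 WB@13
I5 mul r2 <- r3,r2: IF@8 ID@11 stall=2 (RAW on I4.r3 (WB@13)) EX@14 MEM@15 WB@16
I6 sub r3 <- r3,r2: IF@11 ID@14 stall=2 (RAW on I5.r2 (WB@16)) EX@17 MEM@18 WB@19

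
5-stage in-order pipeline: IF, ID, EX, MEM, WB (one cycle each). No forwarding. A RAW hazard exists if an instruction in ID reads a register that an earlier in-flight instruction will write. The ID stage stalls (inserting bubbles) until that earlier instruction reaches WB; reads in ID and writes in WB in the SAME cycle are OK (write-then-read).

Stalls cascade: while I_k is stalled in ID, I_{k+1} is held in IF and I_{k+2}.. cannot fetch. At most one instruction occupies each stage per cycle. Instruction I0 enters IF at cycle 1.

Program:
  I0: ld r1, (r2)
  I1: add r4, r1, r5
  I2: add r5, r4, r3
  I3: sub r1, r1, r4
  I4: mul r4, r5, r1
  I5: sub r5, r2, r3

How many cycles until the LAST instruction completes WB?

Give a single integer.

I0 ld r1 <- r2: IF@1 ID@2 stall=0 (-) EX@3 MEM@4 WB@5
I1 add r4 <- r1,r5: IF@2 ID@3 stall=2 (RAW on I0.r1 (WB@5)) EX@6 MEM@7 WB@8
I2 add r5 <- r4,r3: IF@3 ID@6 stall=2 (RAW on I1.r4 (WB@8)) EX@9 MEM@10 WB@11
I3 sub r1 <- r1,r4: IF@6 ID@9 stall=0 (-) EX@10 MEM@11 WB@12
I4 mul r4 <- r5,r1: IF@9 ID@10 stall=2 (RAW on I3.r1 (WB@12)) EX@13 MEM@14 WB@15
I5 sub r5 <- r2,r3: IF@10 ID@13 stall=0 (-) EX@14 MEM@15 WB@16

Answer: 16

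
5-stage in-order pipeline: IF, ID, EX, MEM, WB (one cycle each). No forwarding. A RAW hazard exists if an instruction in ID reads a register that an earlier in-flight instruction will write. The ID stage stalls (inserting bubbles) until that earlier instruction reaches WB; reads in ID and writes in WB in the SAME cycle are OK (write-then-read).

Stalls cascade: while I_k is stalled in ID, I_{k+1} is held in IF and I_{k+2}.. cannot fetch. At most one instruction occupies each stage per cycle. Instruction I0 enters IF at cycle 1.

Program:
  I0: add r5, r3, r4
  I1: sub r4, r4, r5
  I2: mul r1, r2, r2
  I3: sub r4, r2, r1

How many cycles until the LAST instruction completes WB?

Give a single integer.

Answer: 12

Derivation:
I0 add r5 <- r3,r4: IF@1 ID@2 stall=0 (-) EX@3 MEM@4 WB@5
I1 sub r4 <- r4,r5: IF@2 ID@3 stall=2 (RAW on I0.r5 (WB@5)) EX@6 MEM@7 WB@8
I2 mul r1 <- r2,r2: IF@3 ID@6 stall=0 (-) EX@7 MEM@8 WB@9
I3 sub r4 <- r2,r1: IF@6 ID@7 stall=2 (RAW on I2.r1 (WB@9)) EX@10 MEM@11 WB@12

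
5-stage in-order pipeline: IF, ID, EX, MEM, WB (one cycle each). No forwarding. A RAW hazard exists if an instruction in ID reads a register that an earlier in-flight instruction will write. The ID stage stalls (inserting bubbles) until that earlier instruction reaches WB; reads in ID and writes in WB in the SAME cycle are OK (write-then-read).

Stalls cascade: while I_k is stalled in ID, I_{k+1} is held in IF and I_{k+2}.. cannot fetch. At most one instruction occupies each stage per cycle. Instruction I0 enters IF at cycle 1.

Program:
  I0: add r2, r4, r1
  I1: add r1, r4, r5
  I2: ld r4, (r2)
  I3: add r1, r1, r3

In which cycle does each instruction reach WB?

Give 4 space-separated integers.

I0 add r2 <- r4,r1: IF@1 ID@2 stall=0 (-) EX@3 MEM@4 WB@5
I1 add r1 <- r4,r5: IF@2 ID@3 stall=0 (-) EX@4 MEM@5 WB@6
I2 ld r4 <- r2: IF@3 ID@4 stall=1 (RAW on I0.r2 (WB@5)) EX@6 MEM@7 WB@8
I3 add r1 <- r1,r3: IF@4 ID@6 stall=0 (-) EX@7 MEM@8 WB@9

Answer: 5 6 8 9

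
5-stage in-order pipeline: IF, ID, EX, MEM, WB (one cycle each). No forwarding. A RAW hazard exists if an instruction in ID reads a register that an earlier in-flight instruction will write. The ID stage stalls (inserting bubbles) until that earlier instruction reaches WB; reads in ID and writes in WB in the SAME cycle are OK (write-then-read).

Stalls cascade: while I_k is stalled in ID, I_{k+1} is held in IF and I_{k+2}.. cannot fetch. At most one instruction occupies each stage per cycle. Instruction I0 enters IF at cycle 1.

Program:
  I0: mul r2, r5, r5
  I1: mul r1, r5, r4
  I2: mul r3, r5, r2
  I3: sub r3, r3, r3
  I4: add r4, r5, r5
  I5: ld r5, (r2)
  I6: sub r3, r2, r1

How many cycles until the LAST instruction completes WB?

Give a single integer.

I0 mul r2 <- r5,r5: IF@1 ID@2 stall=0 (-) EX@3 MEM@4 WB@5
I1 mul r1 <- r5,r4: IF@2 ID@3 stall=0 (-) EX@4 MEM@5 WB@6
I2 mul r3 <- r5,r2: IF@3 ID@4 stall=1 (RAW on I0.r2 (WB@5)) EX@6 MEM@7 WB@8
I3 sub r3 <- r3,r3: IF@4 ID@6 stall=2 (RAW on I2.r3 (WB@8)) EX@9 MEM@10 WB@11
I4 add r4 <- r5,r5: IF@6 ID@9 stall=0 (-) EX@10 MEM@11 WB@12
I5 ld r5 <- r2: IF@9 ID@10 stall=0 (-) EX@11 MEM@12 WB@13
I6 sub r3 <- r2,r1: IF@10 ID@11 stall=0 (-) EX@12 MEM@13 WB@14

Answer: 14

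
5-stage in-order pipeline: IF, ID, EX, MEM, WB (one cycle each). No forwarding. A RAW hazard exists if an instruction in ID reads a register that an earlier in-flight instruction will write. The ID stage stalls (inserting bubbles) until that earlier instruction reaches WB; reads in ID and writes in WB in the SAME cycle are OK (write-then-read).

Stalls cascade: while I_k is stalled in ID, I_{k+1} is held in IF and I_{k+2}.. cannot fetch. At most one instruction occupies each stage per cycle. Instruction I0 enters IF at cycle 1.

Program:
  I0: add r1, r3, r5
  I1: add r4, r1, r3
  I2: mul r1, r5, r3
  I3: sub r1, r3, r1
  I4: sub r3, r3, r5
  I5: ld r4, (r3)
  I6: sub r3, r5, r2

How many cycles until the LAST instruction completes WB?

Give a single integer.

I0 add r1 <- r3,r5: IF@1 ID@2 stall=0 (-) EX@3 MEM@4 WB@5
I1 add r4 <- r1,r3: IF@2 ID@3 stall=2 (RAW on I0.r1 (WB@5)) EX@6 MEM@7 WB@8
I2 mul r1 <- r5,r3: IF@3 ID@6 stall=0 (-) EX@7 MEM@8 WB@9
I3 sub r1 <- r3,r1: IF@6 ID@7 stall=2 (RAW on I2.r1 (WB@9)) EX@10 MEM@11 WB@12
I4 sub r3 <- r3,r5: IF@7 ID@10 stall=0 (-) EX@11 MEM@12 WB@13
I5 ld r4 <- r3: IF@10 ID@11 stall=2 (RAW on I4.r3 (WB@13)) EX@14 MEM@15 WB@16
I6 sub r3 <- r5,r2: IF@11 ID@14 stall=0 (-) EX@15 MEM@16 WB@17

Answer: 17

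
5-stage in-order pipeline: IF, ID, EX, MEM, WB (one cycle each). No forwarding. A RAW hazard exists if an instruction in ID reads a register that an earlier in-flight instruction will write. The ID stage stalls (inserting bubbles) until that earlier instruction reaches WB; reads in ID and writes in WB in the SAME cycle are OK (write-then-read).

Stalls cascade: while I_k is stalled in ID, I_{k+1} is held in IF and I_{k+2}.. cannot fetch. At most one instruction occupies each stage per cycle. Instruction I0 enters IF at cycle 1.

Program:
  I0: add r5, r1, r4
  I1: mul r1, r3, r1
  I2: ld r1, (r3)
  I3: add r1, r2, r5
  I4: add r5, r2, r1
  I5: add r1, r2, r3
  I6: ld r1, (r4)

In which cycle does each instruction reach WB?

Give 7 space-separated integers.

I0 add r5 <- r1,r4: IF@1 ID@2 stall=0 (-) EX@3 MEM@4 WB@5
I1 mul r1 <- r3,r1: IF@2 ID@3 stall=0 (-) EX@4 MEM@5 WB@6
I2 ld r1 <- r3: IF@3 ID@4 stall=0 (-) EX@5 MEM@6 WB@7
I3 add r1 <- r2,r5: IF@4 ID@5 stall=0 (-) EX@6 MEM@7 WB@8
I4 add r5 <- r2,r1: IF@5 ID@6 stall=2 (RAW on I3.r1 (WB@8)) EX@9 MEM@10 WB@11
I5 add r1 <- r2,r3: IF@6 ID@9 stall=0 (-) EX@10 MEM@11 WB@12
I6 ld r1 <- r4: IF@9 ID@10 stall=0 (-) EX@11 MEM@12 WB@13

Answer: 5 6 7 8 11 12 13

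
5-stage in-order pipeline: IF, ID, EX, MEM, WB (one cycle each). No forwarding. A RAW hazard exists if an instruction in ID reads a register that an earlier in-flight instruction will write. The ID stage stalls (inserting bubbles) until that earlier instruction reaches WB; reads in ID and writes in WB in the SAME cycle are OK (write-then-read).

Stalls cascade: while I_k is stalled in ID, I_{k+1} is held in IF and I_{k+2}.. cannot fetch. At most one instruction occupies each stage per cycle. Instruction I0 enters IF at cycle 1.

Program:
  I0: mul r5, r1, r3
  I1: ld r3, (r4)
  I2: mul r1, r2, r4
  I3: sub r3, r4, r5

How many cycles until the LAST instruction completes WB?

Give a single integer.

I0 mul r5 <- r1,r3: IF@1 ID@2 stall=0 (-) EX@3 MEM@4 WB@5
I1 ld r3 <- r4: IF@2 ID@3 stall=0 (-) EX@4 MEM@5 WB@6
I2 mul r1 <- r2,r4: IF@3 ID@4 stall=0 (-) EX@5 MEM@6 WB@7
I3 sub r3 <- r4,r5: IF@4 ID@5 stall=0 (-) EX@6 MEM@7 WB@8

Answer: 8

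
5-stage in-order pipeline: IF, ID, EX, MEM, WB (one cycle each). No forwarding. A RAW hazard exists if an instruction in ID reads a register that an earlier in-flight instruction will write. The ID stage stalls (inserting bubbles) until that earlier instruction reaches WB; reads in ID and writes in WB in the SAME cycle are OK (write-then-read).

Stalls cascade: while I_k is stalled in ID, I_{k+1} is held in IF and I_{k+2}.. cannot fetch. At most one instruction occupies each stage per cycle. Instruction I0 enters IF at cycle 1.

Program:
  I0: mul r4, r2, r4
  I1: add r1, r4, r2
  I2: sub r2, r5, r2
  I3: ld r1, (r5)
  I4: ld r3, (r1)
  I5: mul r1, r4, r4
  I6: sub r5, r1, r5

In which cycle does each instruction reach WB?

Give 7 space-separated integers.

I0 mul r4 <- r2,r4: IF@1 ID@2 stall=0 (-) EX@3 MEM@4 WB@5
I1 add r1 <- r4,r2: IF@2 ID@3 stall=2 (RAW on I0.r4 (WB@5)) EX@6 MEM@7 WB@8
I2 sub r2 <- r5,r2: IF@3 ID@6 stall=0 (-) EX@7 MEM@8 WB@9
I3 ld r1 <- r5: IF@6 ID@7 stall=0 (-) EX@8 MEM@9 WB@10
I4 ld r3 <- r1: IF@7 ID@8 stall=2 (RAW on I3.r1 (WB@10)) EX@11 MEM@12 WB@13
I5 mul r1 <- r4,r4: IF@8 ID@11 stall=0 (-) EX@12 MEM@13 WB@14
I6 sub r5 <- r1,r5: IF@11 ID@12 stall=2 (RAW on I5.r1 (WB@14)) EX@15 MEM@16 WB@17

Answer: 5 8 9 10 13 14 17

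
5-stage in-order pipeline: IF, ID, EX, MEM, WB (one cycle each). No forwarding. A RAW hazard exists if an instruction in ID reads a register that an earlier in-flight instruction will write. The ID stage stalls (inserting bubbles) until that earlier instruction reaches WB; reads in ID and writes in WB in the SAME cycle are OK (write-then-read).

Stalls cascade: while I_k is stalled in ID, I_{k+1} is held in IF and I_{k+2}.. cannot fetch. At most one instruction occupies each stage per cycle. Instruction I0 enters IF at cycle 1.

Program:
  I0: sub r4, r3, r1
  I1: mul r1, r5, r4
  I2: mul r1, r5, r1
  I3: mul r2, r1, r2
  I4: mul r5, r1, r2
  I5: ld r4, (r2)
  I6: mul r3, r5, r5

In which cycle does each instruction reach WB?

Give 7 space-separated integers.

Answer: 5 8 11 14 17 18 20

Derivation:
I0 sub r4 <- r3,r1: IF@1 ID@2 stall=0 (-) EX@3 MEM@4 WB@5
I1 mul r1 <- r5,r4: IF@2 ID@3 stall=2 (RAW on I0.r4 (WB@5)) EX@6 MEM@7 WB@8
I2 mul r1 <- r5,r1: IF@3 ID@6 stall=2 (RAW on I1.r1 (WB@8)) EX@9 MEM@10 WB@11
I3 mul r2 <- r1,r2: IF@6 ID@9 stall=2 (RAW on I2.r1 (WB@11)) EX@12 MEM@13 WB@14
I4 mul r5 <- r1,r2: IF@9 ID@12 stall=2 (RAW on I3.r2 (WB@14)) EX@15 MEM@16 WB@17
I5 ld r4 <- r2: IF@12 ID@15 stall=0 (-) EX@16 MEM@17 WB@18
I6 mul r3 <- r5,r5: IF@15 ID@16 stall=1 (RAW on I4.r5 (WB@17)) EX@18 MEM@19 WB@20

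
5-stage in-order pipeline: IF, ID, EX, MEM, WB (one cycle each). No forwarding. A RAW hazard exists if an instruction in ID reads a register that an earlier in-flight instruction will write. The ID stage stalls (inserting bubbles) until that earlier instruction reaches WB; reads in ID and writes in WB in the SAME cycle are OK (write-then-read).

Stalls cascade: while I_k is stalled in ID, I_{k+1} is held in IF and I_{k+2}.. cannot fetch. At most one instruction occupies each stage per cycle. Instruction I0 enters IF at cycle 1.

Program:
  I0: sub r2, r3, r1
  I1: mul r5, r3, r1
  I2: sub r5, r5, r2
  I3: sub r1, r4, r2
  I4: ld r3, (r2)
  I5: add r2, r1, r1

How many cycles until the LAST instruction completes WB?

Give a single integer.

Answer: 13

Derivation:
I0 sub r2 <- r3,r1: IF@1 ID@2 stall=0 (-) EX@3 MEM@4 WB@5
I1 mul r5 <- r3,r1: IF@2 ID@3 stall=0 (-) EX@4 MEM@5 WB@6
I2 sub r5 <- r5,r2: IF@3 ID@4 stall=2 (RAW on I1.r5 (WB@6)) EX@7 MEM@8 WB@9
I3 sub r1 <- r4,r2: IF@4 ID@7 stall=0 (-) EX@8 MEM@9 WB@10
I4 ld r3 <- r2: IF@7 ID@8 stall=0 (-) EX@9 MEM@10 WB@11
I5 add r2 <- r1,r1: IF@8 ID@9 stall=1 (RAW on I3.r1 (WB@10)) EX@11 MEM@12 WB@13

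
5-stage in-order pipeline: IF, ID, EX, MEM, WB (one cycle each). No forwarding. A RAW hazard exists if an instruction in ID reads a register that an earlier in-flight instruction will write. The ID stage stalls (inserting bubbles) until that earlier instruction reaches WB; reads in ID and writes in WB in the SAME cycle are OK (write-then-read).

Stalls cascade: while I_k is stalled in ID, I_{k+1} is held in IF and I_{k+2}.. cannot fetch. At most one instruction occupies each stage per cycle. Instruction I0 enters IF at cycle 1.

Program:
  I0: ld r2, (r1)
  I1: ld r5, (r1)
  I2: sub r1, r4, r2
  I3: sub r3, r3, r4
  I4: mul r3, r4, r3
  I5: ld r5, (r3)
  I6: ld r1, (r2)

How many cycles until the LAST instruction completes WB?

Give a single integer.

Answer: 16

Derivation:
I0 ld r2 <- r1: IF@1 ID@2 stall=0 (-) EX@3 MEM@4 WB@5
I1 ld r5 <- r1: IF@2 ID@3 stall=0 (-) EX@4 MEM@5 WB@6
I2 sub r1 <- r4,r2: IF@3 ID@4 stall=1 (RAW on I0.r2 (WB@5)) EX@6 MEM@7 WB@8
I3 sub r3 <- r3,r4: IF@4 ID@6 stall=0 (-) EX@7 MEM@8 WB@9
I4 mul r3 <- r4,r3: IF@6 ID@7 stall=2 (RAW on I3.r3 (WB@9)) EX@10 MEM@11 WB@12
I5 ld r5 <- r3: IF@7 ID@10 stall=2 (RAW on I4.r3 (WB@12)) EX@13 MEM@14 WB@15
I6 ld r1 <- r2: IF@10 ID@13 stall=0 (-) EX@14 MEM@15 WB@16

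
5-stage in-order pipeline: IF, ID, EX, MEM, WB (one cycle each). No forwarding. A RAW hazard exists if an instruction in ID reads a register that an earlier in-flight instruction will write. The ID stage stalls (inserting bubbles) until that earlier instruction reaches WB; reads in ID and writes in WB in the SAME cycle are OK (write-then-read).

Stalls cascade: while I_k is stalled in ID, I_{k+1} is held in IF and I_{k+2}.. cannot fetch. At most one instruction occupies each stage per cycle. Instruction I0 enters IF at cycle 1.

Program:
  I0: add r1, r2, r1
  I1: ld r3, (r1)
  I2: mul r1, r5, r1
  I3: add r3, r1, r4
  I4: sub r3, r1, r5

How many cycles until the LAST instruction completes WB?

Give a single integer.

Answer: 13

Derivation:
I0 add r1 <- r2,r1: IF@1 ID@2 stall=0 (-) EX@3 MEM@4 WB@5
I1 ld r3 <- r1: IF@2 ID@3 stall=2 (RAW on I0.r1 (WB@5)) EX@6 MEM@7 WB@8
I2 mul r1 <- r5,r1: IF@3 ID@6 stall=0 (-) EX@7 MEM@8 WB@9
I3 add r3 <- r1,r4: IF@6 ID@7 stall=2 (RAW on I2.r1 (WB@9)) EX@10 MEM@11 WB@12
I4 sub r3 <- r1,r5: IF@7 ID@10 stall=0 (-) EX@11 MEM@12 WB@13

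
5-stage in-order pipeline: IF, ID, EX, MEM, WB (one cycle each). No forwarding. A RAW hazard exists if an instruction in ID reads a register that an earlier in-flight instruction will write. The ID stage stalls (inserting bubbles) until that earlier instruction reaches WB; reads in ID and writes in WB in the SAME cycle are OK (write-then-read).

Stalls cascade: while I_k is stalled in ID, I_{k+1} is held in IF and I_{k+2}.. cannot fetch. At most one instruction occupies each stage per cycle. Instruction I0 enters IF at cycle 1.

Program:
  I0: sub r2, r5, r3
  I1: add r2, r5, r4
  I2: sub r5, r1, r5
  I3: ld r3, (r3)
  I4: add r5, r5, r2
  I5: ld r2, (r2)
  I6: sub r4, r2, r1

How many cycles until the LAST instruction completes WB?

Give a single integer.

Answer: 14

Derivation:
I0 sub r2 <- r5,r3: IF@1 ID@2 stall=0 (-) EX@3 MEM@4 WB@5
I1 add r2 <- r5,r4: IF@2 ID@3 stall=0 (-) EX@4 MEM@5 WB@6
I2 sub r5 <- r1,r5: IF@3 ID@4 stall=0 (-) EX@5 MEM@6 WB@7
I3 ld r3 <- r3: IF@4 ID@5 stall=0 (-) EX@6 MEM@7 WB@8
I4 add r5 <- r5,r2: IF@5 ID@6 stall=1 (RAW on I2.r5 (WB@7)) EX@8 MEM@9 WB@10
I5 ld r2 <- r2: IF@6 ID@8 stall=0 (-) EX@9 MEM@10 WB@11
I6 sub r4 <- r2,r1: IF@8 ID@9 stall=2 (RAW on I5.r2 (WB@11)) EX@12 MEM@13 WB@14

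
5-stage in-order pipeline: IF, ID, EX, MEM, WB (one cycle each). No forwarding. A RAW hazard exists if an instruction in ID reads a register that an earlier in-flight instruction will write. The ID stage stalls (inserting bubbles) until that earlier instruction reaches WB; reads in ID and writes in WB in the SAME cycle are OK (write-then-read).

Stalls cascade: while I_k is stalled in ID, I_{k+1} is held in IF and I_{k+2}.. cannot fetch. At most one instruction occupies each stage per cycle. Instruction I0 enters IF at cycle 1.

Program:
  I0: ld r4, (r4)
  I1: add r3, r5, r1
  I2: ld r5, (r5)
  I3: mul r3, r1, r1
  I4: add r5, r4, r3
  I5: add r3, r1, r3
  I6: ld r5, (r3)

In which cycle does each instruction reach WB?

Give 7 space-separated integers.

I0 ld r4 <- r4: IF@1 ID@2 stall=0 (-) EX@3 MEM@4 WB@5
I1 add r3 <- r5,r1: IF@2 ID@3 stall=0 (-) EX@4 MEM@5 WB@6
I2 ld r5 <- r5: IF@3 ID@4 stall=0 (-) EX@5 MEM@6 WB@7
I3 mul r3 <- r1,r1: IF@4 ID@5 stall=0 (-) EX@6 MEM@7 WB@8
I4 add r5 <- r4,r3: IF@5 ID@6 stall=2 (RAW on I3.r3 (WB@8)) EX@9 MEM@10 WB@11
I5 add r3 <- r1,r3: IF@6 ID@9 stall=0 (-) EX@10 MEM@11 WB@12
I6 ld r5 <- r3: IF@9 ID@10 stall=2 (RAW on I5.r3 (WB@12)) EX@13 MEM@14 WB@15

Answer: 5 6 7 8 11 12 15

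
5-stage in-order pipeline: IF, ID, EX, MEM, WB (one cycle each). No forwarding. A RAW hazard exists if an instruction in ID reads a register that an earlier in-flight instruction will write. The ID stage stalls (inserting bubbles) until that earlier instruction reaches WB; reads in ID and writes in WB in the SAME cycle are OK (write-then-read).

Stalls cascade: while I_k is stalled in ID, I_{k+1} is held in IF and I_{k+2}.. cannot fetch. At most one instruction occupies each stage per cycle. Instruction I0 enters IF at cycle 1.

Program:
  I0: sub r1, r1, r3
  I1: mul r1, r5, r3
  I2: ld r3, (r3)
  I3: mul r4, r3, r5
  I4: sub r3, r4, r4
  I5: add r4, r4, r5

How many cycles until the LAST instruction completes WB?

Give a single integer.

Answer: 14

Derivation:
I0 sub r1 <- r1,r3: IF@1 ID@2 stall=0 (-) EX@3 MEM@4 WB@5
I1 mul r1 <- r5,r3: IF@2 ID@3 stall=0 (-) EX@4 MEM@5 WB@6
I2 ld r3 <- r3: IF@3 ID@4 stall=0 (-) EX@5 MEM@6 WB@7
I3 mul r4 <- r3,r5: IF@4 ID@5 stall=2 (RAW on I2.r3 (WB@7)) EX@8 MEM@9 WB@10
I4 sub r3 <- r4,r4: IF@5 ID@8 stall=2 (RAW on I3.r4 (WB@10)) EX@11 MEM@12 WB@13
I5 add r4 <- r4,r5: IF@8 ID@11 stall=0 (-) EX@12 MEM@13 WB@14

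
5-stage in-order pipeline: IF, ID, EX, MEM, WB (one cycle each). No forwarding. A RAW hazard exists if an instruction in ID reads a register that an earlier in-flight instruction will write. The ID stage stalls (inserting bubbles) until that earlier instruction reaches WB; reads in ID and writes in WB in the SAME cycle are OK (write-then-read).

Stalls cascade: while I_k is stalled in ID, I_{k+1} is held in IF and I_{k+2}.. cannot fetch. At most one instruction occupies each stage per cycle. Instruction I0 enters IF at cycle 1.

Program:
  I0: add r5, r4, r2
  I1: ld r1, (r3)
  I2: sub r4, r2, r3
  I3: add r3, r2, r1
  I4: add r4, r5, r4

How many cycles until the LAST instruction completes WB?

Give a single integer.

I0 add r5 <- r4,r2: IF@1 ID@2 stall=0 (-) EX@3 MEM@4 WB@5
I1 ld r1 <- r3: IF@2 ID@3 stall=0 (-) EX@4 MEM@5 WB@6
I2 sub r4 <- r2,r3: IF@3 ID@4 stall=0 (-) EX@5 MEM@6 WB@7
I3 add r3 <- r2,r1: IF@4 ID@5 stall=1 (RAW on I1.r1 (WB@6)) EX@7 MEM@8 WB@9
I4 add r4 <- r5,r4: IF@5 ID@7 stall=0 (-) EX@8 MEM@9 WB@10

Answer: 10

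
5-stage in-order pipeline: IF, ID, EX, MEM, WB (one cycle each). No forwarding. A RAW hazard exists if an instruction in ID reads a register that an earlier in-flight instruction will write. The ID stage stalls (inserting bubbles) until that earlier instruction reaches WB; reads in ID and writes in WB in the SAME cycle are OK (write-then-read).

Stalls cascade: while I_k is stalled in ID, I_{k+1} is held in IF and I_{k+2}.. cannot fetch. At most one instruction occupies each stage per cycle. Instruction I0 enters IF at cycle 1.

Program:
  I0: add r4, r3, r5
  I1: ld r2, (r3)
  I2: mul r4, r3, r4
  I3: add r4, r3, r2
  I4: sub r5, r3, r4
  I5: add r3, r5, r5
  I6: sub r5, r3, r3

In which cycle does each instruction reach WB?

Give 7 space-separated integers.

I0 add r4 <- r3,r5: IF@1 ID@2 stall=0 (-) EX@3 MEM@4 WB@5
I1 ld r2 <- r3: IF@2 ID@3 stall=0 (-) EX@4 MEM@5 WB@6
I2 mul r4 <- r3,r4: IF@3 ID@4 stall=1 (RAW on I0.r4 (WB@5)) EX@6 MEM@7 WB@8
I3 add r4 <- r3,r2: IF@4 ID@6 stall=0 (-) EX@7 MEM@8 WB@9
I4 sub r5 <- r3,r4: IF@6 ID@7 stall=2 (RAW on I3.r4 (WB@9)) EX@10 MEM@11 WB@12
I5 add r3 <- r5,r5: IF@7 ID@10 stall=2 (RAW on I4.r5 (WB@12)) EX@13 MEM@14 WB@15
I6 sub r5 <- r3,r3: IF@10 ID@13 stall=2 (RAW on I5.r3 (WB@15)) EX@16 MEM@17 WB@18

Answer: 5 6 8 9 12 15 18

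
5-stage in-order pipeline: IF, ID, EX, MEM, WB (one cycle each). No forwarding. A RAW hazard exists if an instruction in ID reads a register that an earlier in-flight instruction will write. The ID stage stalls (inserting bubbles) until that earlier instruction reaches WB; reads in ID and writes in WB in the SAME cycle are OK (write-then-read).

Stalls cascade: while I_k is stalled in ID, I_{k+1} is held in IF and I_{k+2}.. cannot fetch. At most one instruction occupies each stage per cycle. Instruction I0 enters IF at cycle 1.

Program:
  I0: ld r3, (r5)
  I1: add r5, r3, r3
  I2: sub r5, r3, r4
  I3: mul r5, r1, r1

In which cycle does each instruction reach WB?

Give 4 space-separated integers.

I0 ld r3 <- r5: IF@1 ID@2 stall=0 (-) EX@3 MEM@4 WB@5
I1 add r5 <- r3,r3: IF@2 ID@3 stall=2 (RAW on I0.r3 (WB@5)) EX@6 MEM@7 WB@8
I2 sub r5 <- r3,r4: IF@3 ID@6 stall=0 (-) EX@7 MEM@8 WB@9
I3 mul r5 <- r1,r1: IF@6 ID@7 stall=0 (-) EX@8 MEM@9 WB@10

Answer: 5 8 9 10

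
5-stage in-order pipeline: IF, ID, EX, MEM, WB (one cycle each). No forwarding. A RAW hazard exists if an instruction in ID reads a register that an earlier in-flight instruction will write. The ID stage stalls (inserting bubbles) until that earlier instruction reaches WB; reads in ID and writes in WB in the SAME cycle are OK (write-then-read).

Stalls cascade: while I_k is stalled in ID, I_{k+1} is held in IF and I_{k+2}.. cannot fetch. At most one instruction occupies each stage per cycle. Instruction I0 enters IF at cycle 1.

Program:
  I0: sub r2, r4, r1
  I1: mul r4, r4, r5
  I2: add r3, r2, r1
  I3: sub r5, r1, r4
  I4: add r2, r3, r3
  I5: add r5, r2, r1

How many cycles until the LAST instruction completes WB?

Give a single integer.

Answer: 14

Derivation:
I0 sub r2 <- r4,r1: IF@1 ID@2 stall=0 (-) EX@3 MEM@4 WB@5
I1 mul r4 <- r4,r5: IF@2 ID@3 stall=0 (-) EX@4 MEM@5 WB@6
I2 add r3 <- r2,r1: IF@3 ID@4 stall=1 (RAW on I0.r2 (WB@5)) EX@6 MEM@7 WB@8
I3 sub r5 <- r1,r4: IF@4 ID@6 stall=0 (-) EX@7 MEM@8 WB@9
I4 add r2 <- r3,r3: IF@6 ID@7 stall=1 (RAW on I2.r3 (WB@8)) EX@9 MEM@10 WB@11
I5 add r5 <- r2,r1: IF@7 ID@9 stall=2 (RAW on I4.r2 (WB@11)) EX@12 MEM@13 WB@14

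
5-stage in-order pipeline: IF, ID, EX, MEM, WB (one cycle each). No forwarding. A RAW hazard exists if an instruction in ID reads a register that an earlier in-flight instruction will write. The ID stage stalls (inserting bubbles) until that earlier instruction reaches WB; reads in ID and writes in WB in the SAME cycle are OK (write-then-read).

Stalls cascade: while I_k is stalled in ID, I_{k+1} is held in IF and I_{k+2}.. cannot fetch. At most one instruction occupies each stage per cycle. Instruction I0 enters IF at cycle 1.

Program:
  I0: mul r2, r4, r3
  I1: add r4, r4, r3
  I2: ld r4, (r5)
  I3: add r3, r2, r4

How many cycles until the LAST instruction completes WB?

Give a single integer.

Answer: 10

Derivation:
I0 mul r2 <- r4,r3: IF@1 ID@2 stall=0 (-) EX@3 MEM@4 WB@5
I1 add r4 <- r4,r3: IF@2 ID@3 stall=0 (-) EX@4 MEM@5 WB@6
I2 ld r4 <- r5: IF@3 ID@4 stall=0 (-) EX@5 MEM@6 WB@7
I3 add r3 <- r2,r4: IF@4 ID@5 stall=2 (RAW on I2.r4 (WB@7)) EX@8 MEM@9 WB@10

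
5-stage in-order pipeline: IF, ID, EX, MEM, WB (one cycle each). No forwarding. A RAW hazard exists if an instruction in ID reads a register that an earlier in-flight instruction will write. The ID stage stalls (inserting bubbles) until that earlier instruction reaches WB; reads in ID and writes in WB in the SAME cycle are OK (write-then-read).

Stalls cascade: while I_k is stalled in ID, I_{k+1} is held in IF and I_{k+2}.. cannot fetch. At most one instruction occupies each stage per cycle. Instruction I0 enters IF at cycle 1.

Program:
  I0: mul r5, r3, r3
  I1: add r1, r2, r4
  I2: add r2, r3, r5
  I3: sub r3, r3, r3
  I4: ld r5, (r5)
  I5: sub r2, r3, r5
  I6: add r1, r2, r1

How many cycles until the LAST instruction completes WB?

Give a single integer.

Answer: 16

Derivation:
I0 mul r5 <- r3,r3: IF@1 ID@2 stall=0 (-) EX@3 MEM@4 WB@5
I1 add r1 <- r2,r4: IF@2 ID@3 stall=0 (-) EX@4 MEM@5 WB@6
I2 add r2 <- r3,r5: IF@3 ID@4 stall=1 (RAW on I0.r5 (WB@5)) EX@6 MEM@7 WB@8
I3 sub r3 <- r3,r3: IF@4 ID@6 stall=0 (-) EX@7 MEM@8 WB@9
I4 ld r5 <- r5: IF@6 ID@7 stall=0 (-) EX@8 MEM@9 WB@10
I5 sub r2 <- r3,r5: IF@7 ID@8 stall=2 (RAW on I4.r5 (WB@10)) EX@11 MEM@12 WB@13
I6 add r1 <- r2,r1: IF@8 ID@11 stall=2 (RAW on I5.r2 (WB@13)) EX@14 MEM@15 WB@16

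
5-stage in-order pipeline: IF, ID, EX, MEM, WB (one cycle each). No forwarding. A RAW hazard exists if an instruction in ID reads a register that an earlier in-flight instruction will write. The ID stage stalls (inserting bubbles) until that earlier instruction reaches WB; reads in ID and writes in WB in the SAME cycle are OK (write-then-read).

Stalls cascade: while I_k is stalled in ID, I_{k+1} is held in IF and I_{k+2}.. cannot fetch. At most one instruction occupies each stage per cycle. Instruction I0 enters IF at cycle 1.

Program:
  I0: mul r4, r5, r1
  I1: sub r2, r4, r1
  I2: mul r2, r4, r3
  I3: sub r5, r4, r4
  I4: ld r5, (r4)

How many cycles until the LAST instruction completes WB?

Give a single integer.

I0 mul r4 <- r5,r1: IF@1 ID@2 stall=0 (-) EX@3 MEM@4 WB@5
I1 sub r2 <- r4,r1: IF@2 ID@3 stall=2 (RAW on I0.r4 (WB@5)) EX@6 MEM@7 WB@8
I2 mul r2 <- r4,r3: IF@3 ID@6 stall=0 (-) EX@7 MEM@8 WB@9
I3 sub r5 <- r4,r4: IF@6 ID@7 stall=0 (-) EX@8 MEM@9 WB@10
I4 ld r5 <- r4: IF@7 ID@8 stall=0 (-) EX@9 MEM@10 WB@11

Answer: 11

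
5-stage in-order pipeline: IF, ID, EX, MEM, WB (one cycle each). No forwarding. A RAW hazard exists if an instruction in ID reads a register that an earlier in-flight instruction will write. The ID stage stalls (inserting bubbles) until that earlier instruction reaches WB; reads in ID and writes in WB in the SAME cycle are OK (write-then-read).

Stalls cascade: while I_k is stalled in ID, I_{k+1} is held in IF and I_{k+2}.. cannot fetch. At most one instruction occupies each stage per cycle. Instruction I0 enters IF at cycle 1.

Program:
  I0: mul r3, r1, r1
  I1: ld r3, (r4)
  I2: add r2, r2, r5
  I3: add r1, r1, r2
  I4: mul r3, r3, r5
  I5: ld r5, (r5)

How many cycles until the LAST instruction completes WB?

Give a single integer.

Answer: 12

Derivation:
I0 mul r3 <- r1,r1: IF@1 ID@2 stall=0 (-) EX@3 MEM@4 WB@5
I1 ld r3 <- r4: IF@2 ID@3 stall=0 (-) EX@4 MEM@5 WB@6
I2 add r2 <- r2,r5: IF@3 ID@4 stall=0 (-) EX@5 MEM@6 WB@7
I3 add r1 <- r1,r2: IF@4 ID@5 stall=2 (RAW on I2.r2 (WB@7)) EX@8 MEM@9 WB@10
I4 mul r3 <- r3,r5: IF@5 ID@8 stall=0 (-) EX@9 MEM@10 WB@11
I5 ld r5 <- r5: IF@8 ID@9 stall=0 (-) EX@10 MEM@11 WB@12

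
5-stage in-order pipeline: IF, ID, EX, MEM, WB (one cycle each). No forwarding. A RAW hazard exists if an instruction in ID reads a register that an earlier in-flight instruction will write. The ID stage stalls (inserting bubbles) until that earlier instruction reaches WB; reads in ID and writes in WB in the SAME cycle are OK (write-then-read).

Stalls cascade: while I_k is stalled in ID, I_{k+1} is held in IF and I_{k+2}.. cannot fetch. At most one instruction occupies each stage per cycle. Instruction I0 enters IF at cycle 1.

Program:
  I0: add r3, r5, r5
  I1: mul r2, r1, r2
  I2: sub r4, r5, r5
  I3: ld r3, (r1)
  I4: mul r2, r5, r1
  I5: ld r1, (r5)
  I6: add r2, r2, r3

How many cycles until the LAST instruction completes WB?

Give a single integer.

I0 add r3 <- r5,r5: IF@1 ID@2 stall=0 (-) EX@3 MEM@4 WB@5
I1 mul r2 <- r1,r2: IF@2 ID@3 stall=0 (-) EX@4 MEM@5 WB@6
I2 sub r4 <- r5,r5: IF@3 ID@4 stall=0 (-) EX@5 MEM@6 WB@7
I3 ld r3 <- r1: IF@4 ID@5 stall=0 (-) EX@6 MEM@7 WB@8
I4 mul r2 <- r5,r1: IF@5 ID@6 stall=0 (-) EX@7 MEM@8 WB@9
I5 ld r1 <- r5: IF@6 ID@7 stall=0 (-) EX@8 MEM@9 WB@10
I6 add r2 <- r2,r3: IF@7 ID@8 stall=1 (RAW on I4.r2 (WB@9)) EX@10 MEM@11 WB@12

Answer: 12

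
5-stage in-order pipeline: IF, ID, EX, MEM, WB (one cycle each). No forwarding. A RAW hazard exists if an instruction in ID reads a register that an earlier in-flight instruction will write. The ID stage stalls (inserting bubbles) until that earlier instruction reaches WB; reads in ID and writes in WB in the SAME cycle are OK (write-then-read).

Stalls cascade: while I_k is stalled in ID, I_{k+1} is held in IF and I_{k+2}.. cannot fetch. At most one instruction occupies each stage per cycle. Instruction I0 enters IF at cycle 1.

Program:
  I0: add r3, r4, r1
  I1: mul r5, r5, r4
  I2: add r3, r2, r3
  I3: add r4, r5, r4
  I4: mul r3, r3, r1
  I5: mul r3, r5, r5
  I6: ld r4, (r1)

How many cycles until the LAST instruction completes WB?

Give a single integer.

Answer: 13

Derivation:
I0 add r3 <- r4,r1: IF@1 ID@2 stall=0 (-) EX@3 MEM@4 WB@5
I1 mul r5 <- r5,r4: IF@2 ID@3 stall=0 (-) EX@4 MEM@5 WB@6
I2 add r3 <- r2,r3: IF@3 ID@4 stall=1 (RAW on I0.r3 (WB@5)) EX@6 MEM@7 WB@8
I3 add r4 <- r5,r4: IF@4 ID@6 stall=0 (-) EX@7 MEM@8 WB@9
I4 mul r3 <- r3,r1: IF@6 ID@7 stall=1 (RAW on I2.r3 (WB@8)) EX@9 MEM@10 WB@11
I5 mul r3 <- r5,r5: IF@7 ID@9 stall=0 (-) EX@10 MEM@11 WB@12
I6 ld r4 <- r1: IF@9 ID@10 stall=0 (-) EX@11 MEM@12 WB@13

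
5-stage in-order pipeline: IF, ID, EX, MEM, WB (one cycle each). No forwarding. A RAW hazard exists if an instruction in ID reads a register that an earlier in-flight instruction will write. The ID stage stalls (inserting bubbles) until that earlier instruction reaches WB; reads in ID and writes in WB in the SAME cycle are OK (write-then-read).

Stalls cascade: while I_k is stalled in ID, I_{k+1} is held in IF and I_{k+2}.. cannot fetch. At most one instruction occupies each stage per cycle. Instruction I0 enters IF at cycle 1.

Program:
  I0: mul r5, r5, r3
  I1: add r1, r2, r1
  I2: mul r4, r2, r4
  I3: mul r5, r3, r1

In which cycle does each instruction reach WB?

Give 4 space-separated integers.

I0 mul r5 <- r5,r3: IF@1 ID@2 stall=0 (-) EX@3 MEM@4 WB@5
I1 add r1 <- r2,r1: IF@2 ID@3 stall=0 (-) EX@4 MEM@5 WB@6
I2 mul r4 <- r2,r4: IF@3 ID@4 stall=0 (-) EX@5 MEM@6 WB@7
I3 mul r5 <- r3,r1: IF@4 ID@5 stall=1 (RAW on I1.r1 (WB@6)) EX@7 MEM@8 WB@9

Answer: 5 6 7 9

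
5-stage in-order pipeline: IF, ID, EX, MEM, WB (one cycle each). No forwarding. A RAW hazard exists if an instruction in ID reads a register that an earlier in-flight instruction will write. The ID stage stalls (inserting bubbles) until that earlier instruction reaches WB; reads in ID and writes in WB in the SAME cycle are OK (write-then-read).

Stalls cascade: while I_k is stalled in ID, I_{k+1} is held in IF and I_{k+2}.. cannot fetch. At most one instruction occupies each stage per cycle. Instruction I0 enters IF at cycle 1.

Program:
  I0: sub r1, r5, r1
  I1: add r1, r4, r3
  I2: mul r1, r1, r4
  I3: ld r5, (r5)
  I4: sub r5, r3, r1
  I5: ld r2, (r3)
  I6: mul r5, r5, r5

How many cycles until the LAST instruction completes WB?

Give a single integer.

Answer: 15

Derivation:
I0 sub r1 <- r5,r1: IF@1 ID@2 stall=0 (-) EX@3 MEM@4 WB@5
I1 add r1 <- r4,r3: IF@2 ID@3 stall=0 (-) EX@4 MEM@5 WB@6
I2 mul r1 <- r1,r4: IF@3 ID@4 stall=2 (RAW on I1.r1 (WB@6)) EX@7 MEM@8 WB@9
I3 ld r5 <- r5: IF@4 ID@7 stall=0 (-) EX@8 MEM@9 WB@10
I4 sub r5 <- r3,r1: IF@7 ID@8 stall=1 (RAW on I2.r1 (WB@9)) EX@10 MEM@11 WB@12
I5 ld r2 <- r3: IF@8 ID@10 stall=0 (-) EX@11 MEM@12 WB@13
I6 mul r5 <- r5,r5: IF@10 ID@11 stall=1 (RAW on I4.r5 (WB@12)) EX@13 MEM@14 WB@15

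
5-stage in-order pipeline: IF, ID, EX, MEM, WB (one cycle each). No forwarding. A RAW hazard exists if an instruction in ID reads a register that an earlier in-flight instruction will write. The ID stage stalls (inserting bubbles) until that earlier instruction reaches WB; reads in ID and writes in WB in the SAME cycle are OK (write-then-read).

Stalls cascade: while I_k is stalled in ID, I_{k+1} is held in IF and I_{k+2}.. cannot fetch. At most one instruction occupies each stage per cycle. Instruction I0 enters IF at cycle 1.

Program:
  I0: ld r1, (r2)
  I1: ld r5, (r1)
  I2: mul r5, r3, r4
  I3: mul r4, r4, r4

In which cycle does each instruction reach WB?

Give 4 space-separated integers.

I0 ld r1 <- r2: IF@1 ID@2 stall=0 (-) EX@3 MEM@4 WB@5
I1 ld r5 <- r1: IF@2 ID@3 stall=2 (RAW on I0.r1 (WB@5)) EX@6 MEM@7 WB@8
I2 mul r5 <- r3,r4: IF@3 ID@6 stall=0 (-) EX@7 MEM@8 WB@9
I3 mul r4 <- r4,r4: IF@6 ID@7 stall=0 (-) EX@8 MEM@9 WB@10

Answer: 5 8 9 10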